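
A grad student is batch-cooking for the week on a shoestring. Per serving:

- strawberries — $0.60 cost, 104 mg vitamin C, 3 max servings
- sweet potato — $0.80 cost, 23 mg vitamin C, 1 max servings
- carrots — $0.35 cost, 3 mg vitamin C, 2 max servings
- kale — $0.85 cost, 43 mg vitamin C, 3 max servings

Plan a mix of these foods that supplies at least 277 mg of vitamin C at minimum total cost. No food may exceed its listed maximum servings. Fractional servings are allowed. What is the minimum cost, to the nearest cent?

Cost per mg of vitamin C: strawberries $0.0058, kale $0.0198, sweet potato $0.0348, carrots $0.1167.
Take 2.663 servings of strawberries: +277.0 mg vitamin C for $1.60 (total $1.60, still need 0.0 mg).
Greedy by cheapest-per-mg is optimal for a single linear constraint, so the minimum cost is $1.60.

$1.60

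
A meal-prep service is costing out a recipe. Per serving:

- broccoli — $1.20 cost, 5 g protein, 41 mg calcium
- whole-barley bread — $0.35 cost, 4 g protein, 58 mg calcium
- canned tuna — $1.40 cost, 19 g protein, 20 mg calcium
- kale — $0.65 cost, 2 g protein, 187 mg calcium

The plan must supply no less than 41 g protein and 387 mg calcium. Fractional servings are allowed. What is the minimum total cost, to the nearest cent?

Compare the cost at each extreme point of the feasible region.
broccoli only: max(41/5, 387/41) = 9.439 servings → $11.33.
whole-barley bread only: max(41/4, 387/58) = 10.25 servings → $3.59.
canned tuna only: max(41/19, 387/20) = 19.35 servings → $27.09.
kale only: max(41/2, 387/187) = 20.5 servings → $13.32.
broccoli + whole-barley bread with both tight: 6.587 servings and 2.016 servings → $8.61.
broccoli + canned tuna with both targets exact would need a negative amount; discard.
broccoli + kale with both tight: 8.081 servings and 0.2978 servings → $9.89.
whole-barley bread + canned tuna with both tight: 6.392 servings and 0.8121 servings → $3.37.
whole-barley bread + kale with both targets exact would need a negative amount; discard.
canned tuna + kale with both tight: 1.962 servings and 1.86 servings → $3.96.
Cheapest feasible corner: $3.37.

$3.37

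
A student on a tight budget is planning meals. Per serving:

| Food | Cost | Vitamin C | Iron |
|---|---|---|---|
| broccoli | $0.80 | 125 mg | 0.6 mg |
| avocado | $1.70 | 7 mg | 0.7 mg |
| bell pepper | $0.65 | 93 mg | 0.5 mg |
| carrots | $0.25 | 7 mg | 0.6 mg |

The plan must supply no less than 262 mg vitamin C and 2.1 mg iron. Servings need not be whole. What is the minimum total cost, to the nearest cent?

broccoli only: max(262/125, 2.1/0.6) = 3.5 servings → $2.80.
avocado only: max(262/7, 2.1/0.7) = 37.43 servings → $63.63.
bell pepper only: max(262/93, 2.1/0.5) = 4.2 servings → $2.73.
carrots only: max(262/7, 2.1/0.6) = 37.43 servings → $9.36.
broccoli + avocado with both tight: 2.025 servings and 1.264 servings → $3.77.
broccoli + bell pepper: the both-tight solution has a negative serving — not a feasible corner.
broccoli + carrots with both tight: 2.013 servings and 1.487 servings → $1.98.
avocado + bell pepper with both tight: 1.044 servings and 2.739 servings → $3.55.
avocado + carrots: the both-tight solution has a negative serving — not a feasible corner.
bell pepper + carrots with both tight: 2.725 servings and 1.229 servings → $2.08.
Cheapest feasible corner: $1.98.

$1.98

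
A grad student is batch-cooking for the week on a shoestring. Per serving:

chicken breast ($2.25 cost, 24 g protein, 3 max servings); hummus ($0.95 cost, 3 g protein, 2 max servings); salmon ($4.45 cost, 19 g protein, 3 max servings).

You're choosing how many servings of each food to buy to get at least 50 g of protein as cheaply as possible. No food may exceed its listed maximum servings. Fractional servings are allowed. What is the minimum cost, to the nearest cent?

$4.69

Cost per g of protein: chicken breast $0.0938, salmon $0.2342, hummus $0.3167.
Take 2.083 servings of chicken breast: +50.0 g protein for $4.69 (total $4.69, still need 0.0 g).
Filling from the cheapest source first is optimal under one linear minimum: $4.69.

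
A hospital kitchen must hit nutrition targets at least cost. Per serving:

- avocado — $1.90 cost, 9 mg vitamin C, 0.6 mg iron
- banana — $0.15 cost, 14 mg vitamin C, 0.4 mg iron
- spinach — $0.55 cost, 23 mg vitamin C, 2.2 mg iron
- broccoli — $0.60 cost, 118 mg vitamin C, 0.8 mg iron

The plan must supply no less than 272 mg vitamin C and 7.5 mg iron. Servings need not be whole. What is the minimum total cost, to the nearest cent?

An LP optimum is at a vertex; with two nutrient constraints at most two foods are used. Check each candidate.
avocado only: max(272/9, 7.5/0.6) = 30.22 servings → $57.42.
banana only: max(272/14, 7.5/0.4) = 19.43 servings → $2.91.
spinach only: max(272/23, 7.5/2.2) = 11.83 servings → $6.50.
broccoli only: max(272/118, 7.5/0.8) = 9.375 servings → $5.62.
avocado + banana: intersection lies outside the first quadrant.
avocado + spinach: the both-tight solution has a negative serving — not a feasible corner.
avocado + broccoli with both tight: 10.49 servings and 1.505 servings → $20.84.
banana + spinach with both targets exact would need a negative amount; discard.
banana + broccoli with both tight: 18.54 servings and 0.1056 servings → $2.84.
spinach + broccoli with both tight: 2.767 servings and 1.766 servings → $2.58.
So the least-cost plan costs $2.58.

$2.58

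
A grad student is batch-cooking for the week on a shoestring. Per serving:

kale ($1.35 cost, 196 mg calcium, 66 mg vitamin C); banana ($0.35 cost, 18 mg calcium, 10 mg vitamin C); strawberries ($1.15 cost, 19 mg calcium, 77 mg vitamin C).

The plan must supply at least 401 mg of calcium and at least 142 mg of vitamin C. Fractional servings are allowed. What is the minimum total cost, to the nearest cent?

Check every corner: each single food scaled to meet both minima, and each pair solved so both constraints bind.
kale only: max(401/196, 142/66) = 2.152 servings → $2.90.
banana only: max(401/18, 142/10) = 22.28 servings → $7.80.
strawberries only: max(401/19, 142/77) = 21.11 servings → $24.27.
kale + banana with both tight: 1.883 servings and 1.769 servings → $3.16.
kale + strawberries with both tight: 2.036 servings and 0.09871 servings → $2.86.
banana + strawberries: intersection lies outside the first quadrant.
So the least-cost plan costs $2.86.

$2.86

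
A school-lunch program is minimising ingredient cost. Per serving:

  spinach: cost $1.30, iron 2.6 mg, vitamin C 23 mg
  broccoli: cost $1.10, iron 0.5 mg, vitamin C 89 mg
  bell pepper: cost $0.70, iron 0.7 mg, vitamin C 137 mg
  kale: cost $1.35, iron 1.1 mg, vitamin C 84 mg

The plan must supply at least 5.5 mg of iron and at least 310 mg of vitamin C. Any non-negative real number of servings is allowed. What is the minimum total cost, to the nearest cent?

$3.45

An LP optimum is at a vertex; with two nutrient constraints at most two foods are used. Check each candidate.
spinach only: max(5.5/2.6, 310/23) = 13.48 servings → $17.52.
broccoli only: max(5.5/0.5, 310/89) = 11 servings → $12.10.
bell pepper only: max(5.5/0.7, 310/137) = 7.857 servings → $5.50.
kale only: max(5.5/1.1, 310/84) = 5 servings → $6.75.
spinach + broccoli with both tight: 1.521 servings and 3.09 servings → $5.38.
spinach + bell pepper with both tight: 1.577 servings and 1.998 servings → $3.45.
spinach + kale with both tight: 0.6266 servings and 3.519 servings → $5.57.
broccoli + bell pepper: intersection lies outside the first quadrant.
broccoli + kale with both targets exact would need a negative amount; discard.
bell pepper + kale: the both-tight solution has a negative serving — not a feasible corner.
Cheapest feasible corner: $3.45.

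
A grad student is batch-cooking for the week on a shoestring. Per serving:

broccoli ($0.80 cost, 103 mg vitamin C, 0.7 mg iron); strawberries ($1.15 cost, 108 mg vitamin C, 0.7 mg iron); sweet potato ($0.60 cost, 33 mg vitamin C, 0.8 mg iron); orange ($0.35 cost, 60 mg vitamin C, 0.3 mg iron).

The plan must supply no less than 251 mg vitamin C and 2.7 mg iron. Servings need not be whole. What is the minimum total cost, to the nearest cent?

$2.39

Compare the cost at each extreme point of the feasible region.
broccoli only: max(251/103, 2.7/0.7) = 3.857 servings → $3.09.
strawberries only: max(251/108, 2.7/0.7) = 3.857 servings → $4.44.
sweet potato only: max(251/33, 2.7/0.8) = 7.606 servings → $4.56.
orange only: max(251/60, 2.7/0.3) = 9 servings → $3.15.
broccoli + strawberries: the both-tight solution has a negative serving — not a feasible corner.
broccoli + sweet potato with both tight: 1.884 servings and 1.727 servings → $2.54.
broccoli + orange: the both-tight solution has a negative serving — not a feasible corner.
strawberries + sweet potato with both tight: 1.765 servings and 1.831 servings → $3.13.
strawberries + orange: intersection lies outside the first quadrant.
sweet potato + orange with both tight: 2.276 servings and 2.932 servings → $2.39.
So the least-cost plan costs $2.39.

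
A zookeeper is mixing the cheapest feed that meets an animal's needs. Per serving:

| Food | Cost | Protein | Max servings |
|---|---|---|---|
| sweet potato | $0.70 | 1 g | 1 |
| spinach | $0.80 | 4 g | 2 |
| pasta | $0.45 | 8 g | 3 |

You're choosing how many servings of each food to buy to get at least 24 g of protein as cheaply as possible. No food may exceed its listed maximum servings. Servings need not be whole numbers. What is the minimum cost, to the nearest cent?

$1.35

Cost per g of protein: pasta $0.0563, spinach $0.2000, sweet potato $0.7000.
Take 3 servings of pasta: +24.0 g protein for $1.35 (total $1.35, still need 0.0 g).
Filling from the cheapest source first is optimal under one linear minimum: $1.35.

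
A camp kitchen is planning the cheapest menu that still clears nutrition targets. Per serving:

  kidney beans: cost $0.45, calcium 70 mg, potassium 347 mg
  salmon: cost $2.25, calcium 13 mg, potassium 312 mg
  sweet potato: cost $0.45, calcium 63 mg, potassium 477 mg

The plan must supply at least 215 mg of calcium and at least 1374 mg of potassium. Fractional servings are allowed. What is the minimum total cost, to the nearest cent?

kidney beans only: max(215/70, 1374/347) = 3.96 servings → $1.78.
salmon only: max(215/13, 1374/312) = 16.54 servings → $37.21.
sweet potato only: max(215/63, 1374/477) = 3.413 servings → $1.54.
kidney beans + salmon with both tight: 2.84 servings and 1.245 servings → $4.08.
kidney beans + sweet potato with both tight: 1.387 servings and 1.871 servings → $1.47.
salmon + sweet potato with both targets exact would need a negative amount; discard.
So the least-cost plan costs $1.47.

$1.47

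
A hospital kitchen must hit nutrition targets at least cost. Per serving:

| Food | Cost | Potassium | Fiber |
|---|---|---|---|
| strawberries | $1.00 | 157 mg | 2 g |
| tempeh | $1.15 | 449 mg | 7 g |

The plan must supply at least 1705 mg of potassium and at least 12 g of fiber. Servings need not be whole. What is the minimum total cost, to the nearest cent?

$4.37

For a min-cost LP with two ≥-constraints, a basic feasible solution has at most two positive variables.
strawberries only: max(1705/157, 12/2) = 10.86 servings → $10.86.
tempeh only: max(1705/449, 12/7) = 3.797 servings → $4.37.
strawberries + tempeh: intersection lies outside the first quadrant.
So the least-cost plan costs $4.37.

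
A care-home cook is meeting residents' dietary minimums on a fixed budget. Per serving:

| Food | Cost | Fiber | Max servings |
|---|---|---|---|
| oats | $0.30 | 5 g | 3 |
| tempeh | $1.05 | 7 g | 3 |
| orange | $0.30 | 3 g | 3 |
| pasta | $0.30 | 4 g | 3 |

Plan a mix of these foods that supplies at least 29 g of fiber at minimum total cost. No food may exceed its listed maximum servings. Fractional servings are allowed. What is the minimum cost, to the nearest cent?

$2.00

Cost per g of fiber: oats $0.0600, pasta $0.0750, orange $0.1000, tempeh $0.1500.
Take 3 servings of oats: +15.0 g fiber for $0.90 (total $0.90, still need 14.0 g).
Take 3 servings of pasta: +12.0 g fiber for $0.90 (total $1.80, still need 2.0 g).
Take 0.6667 servings of orange: +2.0 g fiber for $0.20 (total $2.00, still need 0.0 g).
Greedy by cheapest-per-g is optimal for a single linear constraint, so the minimum cost is $2.00.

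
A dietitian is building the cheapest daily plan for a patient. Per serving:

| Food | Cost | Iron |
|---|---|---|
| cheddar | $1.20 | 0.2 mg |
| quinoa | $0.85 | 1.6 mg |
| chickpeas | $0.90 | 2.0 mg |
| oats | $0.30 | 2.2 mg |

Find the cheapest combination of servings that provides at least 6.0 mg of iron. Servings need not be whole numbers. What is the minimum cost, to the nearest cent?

$0.82

Cost per mg of iron: oats $0.1364, chickpeas $0.4500, quinoa $0.5312, cheddar $6.0000.
With no serving limits, use only oats: 6.0 mg / 2.2 mg = 2.727 servings × $0.30 = $0.82.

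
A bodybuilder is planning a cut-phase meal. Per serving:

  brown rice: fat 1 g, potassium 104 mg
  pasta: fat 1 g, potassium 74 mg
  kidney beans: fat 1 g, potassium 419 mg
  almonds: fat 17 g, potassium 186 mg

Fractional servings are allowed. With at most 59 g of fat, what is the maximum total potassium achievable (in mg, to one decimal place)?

24721.0 mg

Potassium per g fat: kidney beans 419, brown rice 104, pasta 74, almonds 10.94.
With no serving limits, spend the whole fat allowance on kidney beans: 59 g / 1 g × 419 mg = 24721.0 mg.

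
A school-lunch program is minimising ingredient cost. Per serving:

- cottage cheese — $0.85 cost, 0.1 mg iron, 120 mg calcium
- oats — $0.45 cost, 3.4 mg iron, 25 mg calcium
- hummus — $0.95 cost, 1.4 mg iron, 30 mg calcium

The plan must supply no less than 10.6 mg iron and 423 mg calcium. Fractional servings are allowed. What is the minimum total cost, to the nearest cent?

$3.82

cottage cheese only: max(10.6/0.1, 423/120) = 106 servings → $90.10.
oats only: max(10.6/3.4, 423/25) = 16.92 servings → $7.61.
hummus only: max(10.6/1.4, 423/30) = 14.1 servings → $13.39.
cottage cheese + oats with both tight: 2.893 servings and 3.033 servings → $3.82.
cottage cheese + hummus with both tight: 1.662 servings and 7.453 servings → $8.49.
oats + hummus: intersection lies outside the first quadrant.
Cheapest feasible corner: $3.82.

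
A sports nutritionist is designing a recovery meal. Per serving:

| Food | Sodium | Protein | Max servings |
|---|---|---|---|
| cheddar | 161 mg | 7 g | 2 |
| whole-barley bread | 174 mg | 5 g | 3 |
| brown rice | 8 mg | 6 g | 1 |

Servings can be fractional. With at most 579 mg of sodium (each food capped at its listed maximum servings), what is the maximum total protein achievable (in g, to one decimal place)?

27.2 g

Protein per mg sodium: brown rice 0.75, cheddar 0.04348, whole-barley bread 0.02874.
Take 1 serving of brown rice: uses 8 mg sodium, +6.0 g protein (running total 6.0 g).
Take 2 servings of cheddar: uses 322 mg sodium, +14.0 g protein (running total 20.0 g).
Take 1.431 servings of whole-barley bread: uses 249 mg sodium, +7.2 g protein (running total 27.2 g).
Greedy by best ratio exhausts the sodium allowance optimally: 27.2 g.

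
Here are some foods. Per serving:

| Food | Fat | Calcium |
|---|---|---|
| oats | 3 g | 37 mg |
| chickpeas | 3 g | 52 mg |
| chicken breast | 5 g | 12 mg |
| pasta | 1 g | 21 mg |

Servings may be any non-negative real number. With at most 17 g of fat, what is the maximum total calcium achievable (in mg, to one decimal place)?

Calcium per g fat: pasta 21, chickpeas 17.33, oats 12.33, chicken breast 2.4.
With no serving limits, spend the whole fat allowance on pasta: 17 g / 1 g × 21 mg = 357.0 mg.

357.0 mg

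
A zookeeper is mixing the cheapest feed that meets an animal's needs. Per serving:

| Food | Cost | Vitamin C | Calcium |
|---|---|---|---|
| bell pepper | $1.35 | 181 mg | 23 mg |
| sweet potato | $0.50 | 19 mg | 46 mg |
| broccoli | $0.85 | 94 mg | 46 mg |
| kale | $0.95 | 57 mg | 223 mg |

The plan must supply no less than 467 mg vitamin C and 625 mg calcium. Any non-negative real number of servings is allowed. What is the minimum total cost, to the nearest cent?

Two binding constraints pin down two serving amounts, so the optimal mix uses at most two foods. The candidates are each food alone (scaled to the tighter of vitamin C/calcium) and each pair with both constraints tight.
bell pepper only: max(467/181, 625/23) = 27.17 servings → $36.68.
sweet potato only: max(467/19, 625/46) = 24.58 servings → $12.29.
broccoli only: max(467/94, 625/46) = 13.59 servings → $11.55.
kale only: max(467/57, 625/223) = 8.193 servings → $7.78.
bell pepper + sweet potato with both tight: 1.218 servings and 12.98 servings → $8.13.
bell pepper + broccoli: the both-tight solution has a negative serving — not a feasible corner.
bell pepper + kale with both tight: 1.754 servings and 2.622 servings → $4.86.
sweet potato + broccoli with both tight: 10.8 servings and 2.785 servings → $7.77.
sweet potato + kale: intersection lies outside the first quadrant.
broccoli + kale with both tight: 3.736 servings and 2.032 servings → $5.11.
The minimum over all feasible corners is $4.86.

$4.86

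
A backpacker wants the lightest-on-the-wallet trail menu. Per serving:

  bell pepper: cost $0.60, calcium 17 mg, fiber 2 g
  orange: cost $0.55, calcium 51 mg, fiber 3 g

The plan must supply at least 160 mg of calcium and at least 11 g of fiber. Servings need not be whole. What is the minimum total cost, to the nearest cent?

For a min-cost LP with two ≥-constraints, a basic feasible solution has at most two positive variables.
bell pepper only: max(160/17, 11/2) = 9.412 servings → $5.65.
orange only: max(160/51, 11/3) = 3.667 servings → $2.02.
bell pepper + orange with both tight: 1.588 servings and 2.608 servings → $2.39.
The minimum over all feasible corners is $2.02.

$2.02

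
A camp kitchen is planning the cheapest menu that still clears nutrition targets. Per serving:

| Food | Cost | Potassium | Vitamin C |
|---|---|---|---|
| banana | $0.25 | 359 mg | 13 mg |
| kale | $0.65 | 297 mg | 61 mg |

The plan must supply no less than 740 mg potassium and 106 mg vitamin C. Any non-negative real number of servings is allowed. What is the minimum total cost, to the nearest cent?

This is a tiny linear program; its minimum lies at a vertex of the feasible set. List the vertices and price them.
banana only: max(740/359, 106/13) = 8.154 servings → $2.04.
kale only: max(740/297, 106/61) = 2.492 servings → $1.62.
banana + kale with both tight: 0.7572 servings and 1.576 servings → $1.21.
So the least-cost plan costs $1.21.

$1.21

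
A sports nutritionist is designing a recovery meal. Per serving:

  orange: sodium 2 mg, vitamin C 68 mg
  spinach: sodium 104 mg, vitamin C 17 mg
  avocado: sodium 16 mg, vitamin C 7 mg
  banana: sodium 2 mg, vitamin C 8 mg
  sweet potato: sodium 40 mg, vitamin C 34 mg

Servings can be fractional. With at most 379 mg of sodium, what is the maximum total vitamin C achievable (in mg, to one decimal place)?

12886.0 mg

Vitamin C per mg sodium: orange 34, banana 4, sweet potato 0.85, avocado 0.4375, spinach 0.1635.
With no serving limits, spend the whole sodium allowance on orange: 379 mg / 2 mg × 68 mg = 12886.0 mg.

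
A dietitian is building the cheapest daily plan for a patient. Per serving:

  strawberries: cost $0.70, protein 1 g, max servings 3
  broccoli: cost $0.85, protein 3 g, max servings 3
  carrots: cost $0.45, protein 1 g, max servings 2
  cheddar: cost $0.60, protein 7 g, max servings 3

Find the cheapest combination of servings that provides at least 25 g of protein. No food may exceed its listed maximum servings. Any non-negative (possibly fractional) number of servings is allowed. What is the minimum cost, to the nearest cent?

$2.93

Cost per g of protein: cheddar $0.0857, broccoli $0.2833, carrots $0.4500, strawberries $0.7000.
Take 3 servings of cheddar: +21.0 g protein for $1.80 (total $1.80, still need 4.0 g).
Take 1.333 servings of broccoli: +4.0 g protein for $1.13 (total $2.93, still need 0.0 g).
Filling from the cheapest source first is optimal under one linear minimum: $2.93.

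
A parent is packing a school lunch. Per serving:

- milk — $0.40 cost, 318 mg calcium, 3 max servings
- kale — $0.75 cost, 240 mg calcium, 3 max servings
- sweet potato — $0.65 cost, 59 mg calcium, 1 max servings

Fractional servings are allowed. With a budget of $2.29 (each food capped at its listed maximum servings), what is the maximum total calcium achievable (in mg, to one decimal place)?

1302.8 mg

Calcium per dollar: milk 795, kale 320, sweet potato 90.77.
Take 3 servings of milk: spends $1.20, +954.0 mg calcium (running total 954.0 mg).
Take 1.453 servings of kale: spends $1.09, +348.8 mg calcium (running total 1302.8 mg).
Greedy by best ratio exhausts the cost allowance optimally: 1302.8 mg.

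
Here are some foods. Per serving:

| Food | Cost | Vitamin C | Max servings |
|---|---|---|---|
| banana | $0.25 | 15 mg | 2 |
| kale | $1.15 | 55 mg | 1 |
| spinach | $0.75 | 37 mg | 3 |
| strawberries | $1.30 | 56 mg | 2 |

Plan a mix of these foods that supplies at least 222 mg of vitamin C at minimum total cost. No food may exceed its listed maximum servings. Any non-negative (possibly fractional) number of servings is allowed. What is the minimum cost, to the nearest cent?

$4.50

Cost per mg of vitamin C: banana $0.0167, spinach $0.0203, kale $0.0209, strawberries $0.0232.
Take 2 servings of banana: +30.0 mg vitamin C for $0.50 (total $0.50, still need 192.0 mg).
Take 3 servings of spinach: +111.0 mg vitamin C for $2.25 (total $2.75, still need 81.0 mg).
Take 1 serving of kale: +55.0 mg vitamin C for $1.15 (total $3.90, still need 26.0 mg).
Take 0.4643 servings of strawberries: +26.0 mg vitamin C for $0.60 (total $4.50, still need 0.0 mg).
Filling from the cheapest source first is optimal under one linear minimum: $4.50.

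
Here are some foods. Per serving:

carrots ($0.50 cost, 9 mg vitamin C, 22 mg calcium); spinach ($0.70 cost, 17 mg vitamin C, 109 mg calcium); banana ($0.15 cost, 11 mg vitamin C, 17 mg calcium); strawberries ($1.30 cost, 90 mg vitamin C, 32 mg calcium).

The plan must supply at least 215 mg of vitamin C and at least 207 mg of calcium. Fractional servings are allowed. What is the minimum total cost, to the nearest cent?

Minimising a linear cost over {vitamin C ≥ 215, calcium ≥ 207, servings ≥ 0} — the optimum is at a vertex, using one or two foods.
carrots only: max(215/9, 207/22) = 23.89 servings → $11.94.
spinach only: max(215/17, 207/109) = 12.65 servings → $8.85.
banana only: max(215/11, 207/17) = 19.55 servings → $2.93.
strawberries only: max(215/90, 207/32) = 6.469 servings → $8.41.
carrots + spinach with both targets exact would need a negative amount; discard.
carrots + banana: intersection lies outside the first quadrant.
carrots + strawberries with both tight: 6.944 servings and 1.694 servings → $5.67.
spinach + banana: intersection lies outside the first quadrant.
spinach + strawberries with both tight: 1.268 servings and 2.149 servings → $3.68.
banana + strawberries with both tight: 9.975 servings and 1.17 servings → $3.02.
Cheapest feasible corner: $2.93.

$2.93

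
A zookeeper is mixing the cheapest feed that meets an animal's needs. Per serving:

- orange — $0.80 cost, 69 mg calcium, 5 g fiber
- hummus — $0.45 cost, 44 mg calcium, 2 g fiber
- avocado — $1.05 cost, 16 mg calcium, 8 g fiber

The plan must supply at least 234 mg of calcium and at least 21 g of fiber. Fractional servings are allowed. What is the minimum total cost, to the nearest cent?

$3.22

This is a tiny linear program; its minimum lies at a vertex of the feasible set. List the vertices and price them.
orange only: max(234/69, 21/5) = 4.2 servings → $3.36.
hummus only: max(234/44, 21/2) = 10.5 servings → $4.72.
avocado only: max(234/16, 21/8) = 14.62 servings → $15.36.
orange + hummus: intersection lies outside the first quadrant.
orange + avocado with both tight: 3.254 servings and 0.5911 servings → $3.22.
hummus + avocado with both tight: 4.8 servings and 1.425 servings → $3.66.
The minimum over all feasible corners is $3.22.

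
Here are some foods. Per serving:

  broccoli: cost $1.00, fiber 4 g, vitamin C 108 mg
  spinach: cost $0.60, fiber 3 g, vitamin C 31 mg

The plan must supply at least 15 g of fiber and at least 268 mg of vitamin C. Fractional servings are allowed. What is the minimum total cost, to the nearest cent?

Two binding constraints pin down two serving amounts, so the optimal mix uses at most two foods. The candidates are each food alone (scaled to the tighter of fiber/vitamin C) and each pair with both constraints tight.
broccoli only: max(15/4, 268/108) = 3.75 servings → $3.75.
spinach only: max(15/3, 268/31) = 8.645 servings → $5.19.
broccoli + spinach with both tight: 1.695 servings and 2.74 servings → $3.34.
The minimum over all feasible corners is $3.34.

$3.34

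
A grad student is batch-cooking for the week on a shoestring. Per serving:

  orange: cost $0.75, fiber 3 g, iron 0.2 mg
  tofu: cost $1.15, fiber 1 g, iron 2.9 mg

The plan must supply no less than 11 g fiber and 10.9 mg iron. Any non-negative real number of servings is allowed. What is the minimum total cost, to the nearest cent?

A basic optimal solution has at most two foods positive. Try each food alone and each pair with both targets met exactly.
orange only: max(11/3, 10.9/0.2) = 54.5 servings → $40.88.
tofu only: max(11/1, 10.9/2.9) = 11 servings → $12.65.
orange + tofu with both tight: 2.471 servings and 3.588 servings → $5.98.
Cheapest feasible corner: $5.98.

$5.98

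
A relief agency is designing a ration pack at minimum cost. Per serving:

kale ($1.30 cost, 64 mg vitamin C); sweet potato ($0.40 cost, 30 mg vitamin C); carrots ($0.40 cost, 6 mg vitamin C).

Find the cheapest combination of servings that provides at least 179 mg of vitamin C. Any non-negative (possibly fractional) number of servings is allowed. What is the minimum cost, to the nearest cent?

$2.39

Cost per mg of vitamin C: sweet potato $0.0133, kale $0.0203, carrots $0.0667.
With no serving limits, use only sweet potato: 179 mg / 30 mg = 5.967 servings × $0.40 = $2.39.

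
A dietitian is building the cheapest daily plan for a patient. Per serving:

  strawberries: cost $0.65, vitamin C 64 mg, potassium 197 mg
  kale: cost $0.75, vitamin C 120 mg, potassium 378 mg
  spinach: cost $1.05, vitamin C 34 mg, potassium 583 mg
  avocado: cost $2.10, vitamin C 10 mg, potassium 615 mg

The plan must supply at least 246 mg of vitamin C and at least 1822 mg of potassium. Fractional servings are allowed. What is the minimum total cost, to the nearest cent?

This is a tiny linear program; its minimum lies at a vertex of the feasible set. List the vertices and price them.
strawberries only: max(246/64, 1822/197) = 9.249 servings → $6.01.
kale only: max(246/120, 1822/378) = 4.82 servings → $3.62.
spinach only: max(246/34, 1822/583) = 7.235 servings → $7.60.
avocado only: max(246/10, 1822/615) = 24.6 servings → $51.66.
strawberries + kale: intersection lies outside the first quadrant.
strawberries + spinach with both tight: 2.661 servings and 2.226 servings → $4.07.
strawberries + avocado with both tight: 3.559 servings and 1.823 servings → $6.14.
kale + spinach with both tight: 1.427 servings and 2.2 servings → $3.38.
kale + avocado with both tight: 1.9 servings and 1.795 servings → $5.19.
spinach + avocado: the both-tight solution has a negative serving — not a feasible corner.
The minimum over all feasible corners is $3.38.

$3.38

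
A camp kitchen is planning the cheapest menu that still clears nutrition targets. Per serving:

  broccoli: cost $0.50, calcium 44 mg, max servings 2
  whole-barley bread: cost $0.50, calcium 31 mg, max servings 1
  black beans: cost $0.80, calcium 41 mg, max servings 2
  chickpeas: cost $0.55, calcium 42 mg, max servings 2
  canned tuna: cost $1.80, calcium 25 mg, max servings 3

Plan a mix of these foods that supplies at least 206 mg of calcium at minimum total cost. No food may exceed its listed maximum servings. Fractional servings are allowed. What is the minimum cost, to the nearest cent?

Cost per mg of calcium: broccoli $0.0114, chickpeas $0.0131, whole-barley bread $0.0161, black beans $0.0195, canned tuna $0.0720.
Take 2 servings of broccoli: +88.0 mg calcium for $1.00 (total $1.00, still need 118.0 mg).
Take 2 servings of chickpeas: +84.0 mg calcium for $1.10 (total $2.10, still need 34.0 mg).
Take 1 serving of whole-barley bread: +31.0 mg calcium for $0.50 (total $2.60, still need 3.0 mg).
Take 0.07317 servings of black beans: +3.0 mg calcium for $0.06 (total $2.66, still need 0.0 mg).
Greedy by cheapest-per-mg is optimal for a single linear constraint, so the minimum cost is $2.66.

$2.66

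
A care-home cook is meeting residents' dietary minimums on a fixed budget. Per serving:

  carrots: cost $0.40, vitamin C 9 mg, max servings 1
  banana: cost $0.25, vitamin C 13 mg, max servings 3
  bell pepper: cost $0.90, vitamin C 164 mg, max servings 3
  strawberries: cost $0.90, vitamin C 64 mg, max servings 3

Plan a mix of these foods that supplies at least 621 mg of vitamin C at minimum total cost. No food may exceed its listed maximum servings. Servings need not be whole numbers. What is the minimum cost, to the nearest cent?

Cost per mg of vitamin C: bell pepper $0.0055, strawberries $0.0141, banana $0.0192, carrots $0.0444.
Take 3 servings of bell pepper: +492.0 mg vitamin C for $2.70 (total $2.70, still need 129.0 mg).
Take 2.016 servings of strawberries: +129.0 mg vitamin C for $1.81 (total $4.51, still need 0.0 mg).
Filling from the cheapest source first is optimal under one linear minimum: $4.51.

$4.51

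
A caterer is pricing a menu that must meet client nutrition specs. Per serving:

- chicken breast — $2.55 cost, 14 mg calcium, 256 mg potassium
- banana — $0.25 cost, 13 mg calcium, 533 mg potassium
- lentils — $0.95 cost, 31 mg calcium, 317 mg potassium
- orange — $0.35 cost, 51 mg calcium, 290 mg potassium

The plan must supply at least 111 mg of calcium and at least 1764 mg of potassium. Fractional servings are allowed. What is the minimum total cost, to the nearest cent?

$1.16

A basic optimal solution has at most two foods positive. Try each food alone and each pair with both targets met exactly.
chicken breast only: max(111/14, 1764/256) = 7.929 servings → $20.22.
banana only: max(111/13, 1764/533) = 8.538 servings → $2.13.
lentils only: max(111/31, 1764/317) = 5.565 servings → $5.29.
orange only: max(111/51, 1764/290) = 6.083 servings → $2.13.
chicken breast + banana with both targets exact would need a negative amount; discard.
chicken breast + lentils with both tight: 5.574 servings and 1.063 servings → $15.22.
chicken breast + orange with both tight: 6.422 servings and 0.4135 servings → $16.52.
banana + lentils with both tight: 1.572 servings and 2.921 servings → $3.17.
banana + orange with both tight: 2.468 servings and 1.547 servings → $1.16.
lentils + orange: intersection lies outside the first quadrant.
The minimum over all feasible corners is $1.16.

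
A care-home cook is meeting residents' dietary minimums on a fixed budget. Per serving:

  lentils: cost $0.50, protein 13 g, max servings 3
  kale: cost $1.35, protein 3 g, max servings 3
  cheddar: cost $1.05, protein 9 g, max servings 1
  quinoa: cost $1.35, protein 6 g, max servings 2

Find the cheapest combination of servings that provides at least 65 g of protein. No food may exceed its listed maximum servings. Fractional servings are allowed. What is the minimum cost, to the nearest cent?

Cost per g of protein: lentils $0.0385, cheddar $0.1167, quinoa $0.2250, kale $0.4500.
Take 3 servings of lentils: +39.0 g protein for $1.50 (total $1.50, still need 26.0 g).
Take 1 serving of cheddar: +9.0 g protein for $1.05 (total $2.55, still need 17.0 g).
Take 2 servings of quinoa: +12.0 g protein for $2.70 (total $5.25, still need 5.0 g).
Take 1.667 servings of kale: +5.0 g protein for $2.25 (total $7.50, still need 0.0 g).
Filling from the cheapest source first is optimal under one linear minimum: $7.50.

$7.50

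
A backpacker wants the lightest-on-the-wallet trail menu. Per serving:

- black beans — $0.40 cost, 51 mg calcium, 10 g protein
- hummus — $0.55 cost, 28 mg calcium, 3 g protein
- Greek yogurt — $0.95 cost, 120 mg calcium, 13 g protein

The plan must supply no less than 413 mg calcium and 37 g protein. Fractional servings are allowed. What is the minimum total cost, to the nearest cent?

At the optimum either one food covers both requirements or two foods hit both targets exactly; no other combination can be cheaper.
black beans only: max(413/51, 37/10) = 8.098 servings → $3.24.
hummus only: max(413/28, 37/3) = 14.75 servings → $8.11.
Greek yogurt only: max(413/120, 37/13) = 3.442 servings → $3.27.
black beans + hummus: the both-tight solution has a negative serving — not a feasible corner.
black beans + Greek yogurt: intersection lies outside the first quadrant.
hummus + Greek yogurt: intersection lies outside the first quadrant.
Cheapest feasible corner: $3.24.

$3.24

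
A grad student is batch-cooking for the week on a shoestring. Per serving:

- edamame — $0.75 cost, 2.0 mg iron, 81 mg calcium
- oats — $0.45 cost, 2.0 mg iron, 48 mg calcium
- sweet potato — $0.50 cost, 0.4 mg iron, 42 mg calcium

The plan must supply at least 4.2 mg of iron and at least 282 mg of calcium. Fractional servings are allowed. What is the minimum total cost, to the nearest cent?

Compare the cost at each extreme point of the feasible region.
edamame only: max(4.2/2.0, 282/81) = 3.481 servings → $2.61.
oats only: max(4.2/2.0, 282/48) = 5.875 servings → $2.64.
sweet potato only: max(4.2/0.4, 282/42) = 10.5 servings → $5.25.
edamame + oats: the both-tight solution has a negative serving — not a feasible corner.
edamame + sweet potato with both tight: 1.233 servings and 4.337 servings → $3.09.
oats + sweet potato with both tight: 0.9815 servings and 5.593 servings → $3.24.
So the least-cost plan costs $2.61.

$2.61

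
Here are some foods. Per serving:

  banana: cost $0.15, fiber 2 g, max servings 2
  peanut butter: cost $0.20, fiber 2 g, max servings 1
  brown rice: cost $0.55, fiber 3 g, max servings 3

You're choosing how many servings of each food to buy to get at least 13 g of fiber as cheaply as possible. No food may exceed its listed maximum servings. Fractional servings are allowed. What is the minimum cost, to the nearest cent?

Cost per g of fiber: banana $0.0750, peanut butter $0.1000, brown rice $0.1833.
Take 2 servings of banana: +4.0 g fiber for $0.30 (total $0.30, still need 9.0 g).
Take 1 serving of peanut butter: +2.0 g fiber for $0.20 (total $0.50, still need 7.0 g).
Take 2.333 servings of brown rice: +7.0 g fiber for $1.28 (total $1.78, still need 0.0 g).
Filling from the cheapest source first is optimal under one linear minimum: $1.78.

$1.78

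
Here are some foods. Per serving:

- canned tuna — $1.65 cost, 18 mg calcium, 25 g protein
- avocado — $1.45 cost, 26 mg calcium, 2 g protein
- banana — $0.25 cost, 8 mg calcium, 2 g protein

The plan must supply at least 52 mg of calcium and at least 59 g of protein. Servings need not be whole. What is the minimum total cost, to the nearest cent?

$4.07

The cheapest plan sits at a corner of the feasible region — with two constraints it uses at most two foods.
canned tuna only: max(52/18, 59/25) = 2.889 servings → $4.77.
avocado only: max(52/26, 59/2) = 29.5 servings → $42.77.
banana only: max(52/8, 59/2) = 29.5 servings → $7.38.
canned tuna + avocado with both tight: 2.329 servings and 0.3876 servings → $4.40.
canned tuna + banana with both tight: 2.244 servings and 1.451 servings → $4.07.
avocado + banana: intersection lies outside the first quadrant.
The minimum over all feasible corners is $4.07.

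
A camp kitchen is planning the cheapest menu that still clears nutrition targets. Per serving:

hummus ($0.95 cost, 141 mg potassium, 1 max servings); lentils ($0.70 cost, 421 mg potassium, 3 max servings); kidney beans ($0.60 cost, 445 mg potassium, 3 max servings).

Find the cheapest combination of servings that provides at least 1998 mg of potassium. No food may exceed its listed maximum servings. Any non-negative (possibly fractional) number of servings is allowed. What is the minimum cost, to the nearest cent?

Cost per mg of potassium: kidney beans $0.0013, lentils $0.0017, hummus $0.0067.
Take 3 servings of kidney beans: +1335.0 mg potassium for $1.80 (total $1.80, still need 663.0 mg).
Take 1.575 servings of lentils: +663.0 mg potassium for $1.10 (total $2.90, still need 0.0 mg).
Greedy by cheapest-per-mg is optimal for a single linear constraint, so the minimum cost is $2.90.

$2.90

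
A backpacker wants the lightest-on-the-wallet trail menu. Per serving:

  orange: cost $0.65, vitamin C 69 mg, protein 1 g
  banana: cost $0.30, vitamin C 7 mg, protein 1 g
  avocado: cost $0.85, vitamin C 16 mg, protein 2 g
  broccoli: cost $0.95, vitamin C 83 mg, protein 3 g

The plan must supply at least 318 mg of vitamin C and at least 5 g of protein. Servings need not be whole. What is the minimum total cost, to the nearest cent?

For a min-cost LP with two ≥-constraints, a basic feasible solution has at most two positive variables.
orange only: max(318/69, 5/1) = 5 servings → $3.25.
banana only: max(318/7, 5/1) = 45.43 servings → $13.63.
avocado only: max(318/16, 5/2) = 19.88 servings → $16.89.
broccoli only: max(318/83, 5/3) = 3.831 servings → $3.64.
orange + banana with both tight: 4.565 servings and 0.4355 servings → $3.10.
orange + avocado with both tight: 4.557 servings and 0.2213 servings → $3.15.
orange + broccoli with both tight: 4.347 servings and 0.2177 servings → $3.03.
banana + avocado with both targets exact would need a negative amount; discard.
banana + broccoli: the both-tight solution has a negative serving — not a feasible corner.
avocado + broccoli: the both-tight solution has a negative serving — not a feasible corner.
Cheapest feasible corner: $3.03.

$3.03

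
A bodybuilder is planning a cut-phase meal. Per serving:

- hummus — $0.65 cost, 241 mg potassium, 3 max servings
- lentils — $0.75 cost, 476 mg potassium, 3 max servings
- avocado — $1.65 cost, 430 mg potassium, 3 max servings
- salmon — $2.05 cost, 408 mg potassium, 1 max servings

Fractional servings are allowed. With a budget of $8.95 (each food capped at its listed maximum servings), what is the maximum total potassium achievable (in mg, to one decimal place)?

Potassium per dollar: lentils 634.7, hummus 370.8, avocado 260.6, salmon 199.
Take 3 servings of lentils: spends $2.25, +1428.0 mg potassium (running total 1428.0 mg).
Take 3 servings of hummus: spends $1.95, +723.0 mg potassium (running total 2151.0 mg).
Take 2.879 servings of avocado: spends $4.75, +1237.9 mg potassium (running total 3388.9 mg).
Filling greedily by potassium-per-dollar is optimal for one linear limit, giving 3388.9 mg.

3388.9 mg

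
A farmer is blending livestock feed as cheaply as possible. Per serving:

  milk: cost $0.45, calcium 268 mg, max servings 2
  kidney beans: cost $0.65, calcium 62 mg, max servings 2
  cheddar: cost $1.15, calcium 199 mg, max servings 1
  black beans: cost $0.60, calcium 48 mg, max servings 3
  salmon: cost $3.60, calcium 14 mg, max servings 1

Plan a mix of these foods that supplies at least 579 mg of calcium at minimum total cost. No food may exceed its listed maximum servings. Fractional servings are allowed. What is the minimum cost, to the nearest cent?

$1.15

Cost per mg of calcium: milk $0.0017, cheddar $0.0058, kidney beans $0.0105, black beans $0.0125, salmon $0.2571.
Take 2 servings of milk: +536.0 mg calcium for $0.90 (total $0.90, still need 43.0 mg).
Take 0.2161 servings of cheddar: +43.0 mg calcium for $0.25 (total $1.15, still need 0.0 mg).
Greedy by cheapest-per-mg is optimal for a single linear constraint, so the minimum cost is $1.15.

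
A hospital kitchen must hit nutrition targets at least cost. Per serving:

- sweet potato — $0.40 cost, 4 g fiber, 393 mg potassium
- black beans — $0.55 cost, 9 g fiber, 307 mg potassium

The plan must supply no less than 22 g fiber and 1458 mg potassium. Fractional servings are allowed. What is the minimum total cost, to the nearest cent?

$1.77

Check every corner: each single food scaled to meet both minima, and each pair solved so both constraints bind.
sweet potato only: max(22/4, 1458/393) = 5.5 servings → $2.20.
black beans only: max(22/9, 1458/307) = 4.749 servings → $2.61.
sweet potato + black beans with both tight: 2.758 servings and 1.219 servings → $1.77.
The minimum over all feasible corners is $1.77.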